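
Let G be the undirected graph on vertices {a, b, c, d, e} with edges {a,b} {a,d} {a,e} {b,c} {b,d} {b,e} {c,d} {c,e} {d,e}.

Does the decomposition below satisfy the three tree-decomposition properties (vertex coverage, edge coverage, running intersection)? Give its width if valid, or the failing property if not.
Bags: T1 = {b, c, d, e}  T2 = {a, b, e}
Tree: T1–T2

No — edge (d,a) lies in no bag.

A tree decomposition must satisfy three properties: every vertex lies in some bag; for every edge, both endpoints lie together in some bag; and for every vertex, the bags containing it form a connected subtree. Here edge (d,a) lies in no bag, so the decomposition is invalid.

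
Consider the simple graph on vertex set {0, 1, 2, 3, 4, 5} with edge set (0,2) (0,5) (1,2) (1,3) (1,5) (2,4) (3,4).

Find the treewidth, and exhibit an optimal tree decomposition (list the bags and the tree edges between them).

The largest bag has 3 vertices, giving width 2; this decomposition certifies tw(G) ≤ 2. The edges 4–3–1–2–4 form a cycle, so G is not a tree and its treewidth is at least 2. Hence tw(G) = 2 exactly.

Treewidth 2.
One optimal decomposition is:
Bags: B1 = {2, 3, 4}  B2 = {1, 2, 3}  B3 = {0, 1, 2}  B4 = {0, 1, 5}
Tree: B1–B2, B2–B3, B3–B4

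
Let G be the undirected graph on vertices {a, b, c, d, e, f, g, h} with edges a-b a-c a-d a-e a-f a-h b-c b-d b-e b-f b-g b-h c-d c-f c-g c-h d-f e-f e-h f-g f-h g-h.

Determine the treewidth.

A width-4 tree decomposition is:
Bags: B1 = {a, b, c, f, h}  B2 = {b, c, f, g, h}  B3 = {a, b, c, d, f}  B4 = {a, b, e, f, h}
Tree: B1–B2, B1–B3, B1–B4
Every bag has size at most 5, so the width is 5 − 1 = 4 and tw(G) ≤ 4. For the lower bound, the 5 vertices {a, b, c, d, f} are pairwise adjacent, and any tree decomposition puts a clique entirely inside one bag — forcing width ≥ 4. Hence tw(G) = 4 exactly.

4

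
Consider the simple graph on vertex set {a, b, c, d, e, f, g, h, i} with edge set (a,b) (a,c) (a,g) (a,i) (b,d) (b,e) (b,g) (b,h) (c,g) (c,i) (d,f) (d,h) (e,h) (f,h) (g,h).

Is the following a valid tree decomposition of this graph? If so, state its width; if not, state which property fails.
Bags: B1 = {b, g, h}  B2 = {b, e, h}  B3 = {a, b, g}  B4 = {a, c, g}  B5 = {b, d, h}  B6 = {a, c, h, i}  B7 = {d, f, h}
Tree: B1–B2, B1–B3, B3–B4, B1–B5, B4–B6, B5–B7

No — bags containing vertex h are not connected in the tree.

A tree decomposition must satisfy three properties: every vertex lies in some bag; for every edge, both endpoints lie together in some bag; and for every vertex, the bags containing it form a connected subtree. Here bags containing vertex h are not connected in the tree, so the decomposition is invalid.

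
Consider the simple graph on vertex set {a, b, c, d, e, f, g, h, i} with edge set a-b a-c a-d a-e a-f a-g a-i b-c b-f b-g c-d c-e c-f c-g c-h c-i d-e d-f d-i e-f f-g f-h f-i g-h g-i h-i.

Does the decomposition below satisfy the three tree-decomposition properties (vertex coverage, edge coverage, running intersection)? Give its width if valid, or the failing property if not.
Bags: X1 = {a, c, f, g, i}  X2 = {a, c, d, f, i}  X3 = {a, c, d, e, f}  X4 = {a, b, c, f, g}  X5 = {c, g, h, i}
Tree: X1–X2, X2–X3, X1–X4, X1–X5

No — edge (f,h) lies in no bag.

A tree decomposition must satisfy three properties: every vertex lies in some bag; for every edge, both endpoints lie together in some bag; and for every vertex, the bags containing it form a connected subtree. Here edge (f,h) lies in no bag, so the decomposition is invalid.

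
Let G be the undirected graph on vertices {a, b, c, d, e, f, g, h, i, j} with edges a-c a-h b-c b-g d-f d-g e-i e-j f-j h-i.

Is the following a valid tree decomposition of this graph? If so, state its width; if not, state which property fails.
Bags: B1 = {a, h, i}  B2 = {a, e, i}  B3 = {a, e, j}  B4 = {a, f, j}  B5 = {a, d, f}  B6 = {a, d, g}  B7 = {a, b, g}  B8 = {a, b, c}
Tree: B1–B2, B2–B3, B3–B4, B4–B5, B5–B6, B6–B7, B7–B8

Yes; width 2.

Vertex coverage: the bags together contain {a, b, c, d, e, f, g, h, i, j}, the full vertex set. Edge coverage: each edge of G has both endpoints in at least one bag. Running intersection: for every vertex, the bags containing it form a connected subtree. All three properties hold, so this is a valid tree decomposition of width max|bag| − 1 = 2, and hence tw(G) ≤ 2.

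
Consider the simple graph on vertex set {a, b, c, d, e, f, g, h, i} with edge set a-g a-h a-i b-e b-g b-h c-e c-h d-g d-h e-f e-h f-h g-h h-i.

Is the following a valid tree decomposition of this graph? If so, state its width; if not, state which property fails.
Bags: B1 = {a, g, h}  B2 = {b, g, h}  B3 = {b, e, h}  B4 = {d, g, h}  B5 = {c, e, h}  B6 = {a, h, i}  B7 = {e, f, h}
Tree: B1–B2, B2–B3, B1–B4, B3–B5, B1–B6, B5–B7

Checking the three conditions: (i) the bags cover all of {a, b, c, d, e, f, g, h, i}; (ii) for each edge, some bag contains both endpoints; (iii) the bags containing any fixed vertex form a subtree. All hold, so the decomposition is valid with width 3 − 1 = 2.

Yes; width 2.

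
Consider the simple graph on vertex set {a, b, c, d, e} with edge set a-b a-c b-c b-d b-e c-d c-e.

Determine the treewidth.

2

A width-2 tree decomposition is:
Bags: B1 = {b, c, e}  B2 = {b, c, d}  B3 = {a, b, c}
Tree: B1–B2, B1–B3
Each bag holds 3 vertices, so the decomposition has width 2, which upper-bounds the treewidth. Conversely, {b, c, d} is a clique of size 3, and the vertices of any clique must share a bag in every tree decomposition; so some bag has ≥ 3 vertices and tw(G) ≥ 2. Hence tw(G) = 2 exactly.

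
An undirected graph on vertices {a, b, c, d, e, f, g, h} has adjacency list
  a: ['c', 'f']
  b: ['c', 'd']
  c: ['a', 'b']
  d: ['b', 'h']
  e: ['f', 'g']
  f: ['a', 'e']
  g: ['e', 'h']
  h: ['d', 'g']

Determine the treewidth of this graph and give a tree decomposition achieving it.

Treewidth 2.
One optimal decomposition is:
Bags: B1 = {e, f, g}  B2 = {f, g, h}  B3 = {d, f, h}  B4 = {b, d, f}  B5 = {b, c, f}  B6 = {a, c, f}
Tree: B1–B2, B2–B3, B3–B4, B4–B5, B5–B6

The largest bag has 3 vertices, giving width 2; this decomposition certifies tw(G) ≤ 2. The edges f–e–g–h–d–b–c–a–f form a cycle, so G is not a tree and its treewidth is at least 2. Combining the bounds, tw(G) = 2.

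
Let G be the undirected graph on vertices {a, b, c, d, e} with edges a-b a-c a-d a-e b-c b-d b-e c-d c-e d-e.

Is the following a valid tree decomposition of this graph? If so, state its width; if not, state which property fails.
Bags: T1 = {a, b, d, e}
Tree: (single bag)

A tree decomposition must satisfy three properties: every vertex lies in some bag; for every edge, both endpoints lie together in some bag; and for every vertex, the bags containing it form a connected subtree. Here vertex c appears in no bag, so the decomposition is invalid.

No — vertex c appears in no bag.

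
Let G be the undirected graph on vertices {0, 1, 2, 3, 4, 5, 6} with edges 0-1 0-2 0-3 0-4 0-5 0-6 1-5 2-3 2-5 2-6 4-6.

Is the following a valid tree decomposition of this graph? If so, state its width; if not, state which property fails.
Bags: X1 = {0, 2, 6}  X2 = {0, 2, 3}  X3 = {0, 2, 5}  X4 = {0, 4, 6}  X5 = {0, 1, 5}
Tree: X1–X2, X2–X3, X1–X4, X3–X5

Checking the three conditions: (i) the bags cover all of {0, 1, 2, 3, 4, 5, 6}; (ii) for each edge, some bag contains both endpoints; (iii) the bags containing any fixed vertex form a subtree. All hold, so the decomposition is valid with width 3 − 1 = 2.

Yes; width 2.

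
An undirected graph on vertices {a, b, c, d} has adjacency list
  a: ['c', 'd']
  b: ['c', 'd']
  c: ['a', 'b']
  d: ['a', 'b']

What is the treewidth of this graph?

2

A width-2 tree decomposition is:
Bags: B1 = {a, b, d}  B2 = {a, b, c}
Tree: B1–B2
Each bag holds 3 vertices, so the decomposition has width 2, which upper-bounds the treewidth. Since b–d–a–c–b is a cycle in G, G is not acyclic. Forests are exactly the graphs of treewidth ≤ 1, so tw(G) ≥ 2. Combining the bounds, tw(G) = 2.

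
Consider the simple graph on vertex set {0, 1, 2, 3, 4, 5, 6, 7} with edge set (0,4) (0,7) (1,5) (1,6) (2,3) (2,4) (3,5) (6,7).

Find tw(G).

A width-2 tree decomposition is:
Bags: B1 = {0, 6, 7}  B2 = {0, 1, 6}  B3 = {0, 1, 5}  B4 = {0, 3, 5}  B5 = {0, 2, 3}  B6 = {0, 2, 4}
Tree: B1–B2, B2–B3, B3–B4, B4–B5, B5–B6
Each bag holds 3 vertices, so the decomposition has width 2, which upper-bounds the treewidth. Since 0–7–6–1–5–3–2–4–0 is a cycle in G, G is not acyclic. Forests are exactly the graphs of treewidth ≤ 1, so tw(G) ≥ 2. Combining the bounds, tw(G) = 2.

2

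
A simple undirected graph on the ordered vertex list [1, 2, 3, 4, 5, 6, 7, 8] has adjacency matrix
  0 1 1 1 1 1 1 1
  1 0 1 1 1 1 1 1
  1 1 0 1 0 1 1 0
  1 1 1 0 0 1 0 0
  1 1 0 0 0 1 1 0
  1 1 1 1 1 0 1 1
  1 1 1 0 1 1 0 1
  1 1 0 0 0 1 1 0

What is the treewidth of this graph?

4

A width-4 tree decomposition is:
Bags: B1 = {1, 2, 3, 6, 7}  B2 = {1, 2, 6, 7, 8}  B3 = {1, 2, 5, 6, 7}  B4 = {1, 2, 3, 4, 6}
Tree: B1–B2, B1–B3, B1–B4
Each bag holds 5 vertices, so the decomposition has width 4, which upper-bounds the treewidth. On the other hand G contains the 5-clique {1, 2, 3, 4, 6}. A clique must lie in a single bag of any decomposition, so no decomposition can have width below 4. Therefore the treewidth is 4.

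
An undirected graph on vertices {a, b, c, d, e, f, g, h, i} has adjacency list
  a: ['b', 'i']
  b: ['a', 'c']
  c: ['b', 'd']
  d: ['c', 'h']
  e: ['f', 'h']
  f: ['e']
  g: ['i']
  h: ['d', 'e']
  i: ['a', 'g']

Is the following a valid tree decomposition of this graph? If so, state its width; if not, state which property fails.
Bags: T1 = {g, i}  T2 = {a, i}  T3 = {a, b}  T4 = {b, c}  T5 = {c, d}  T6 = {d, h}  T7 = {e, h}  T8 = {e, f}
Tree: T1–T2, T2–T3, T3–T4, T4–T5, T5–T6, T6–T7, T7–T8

Yes; width 1.

Checking the three conditions: (i) the bags cover all of {a, b, c, d, e, f, g, h, i}; (ii) for each edge, some bag contains both endpoints; (iii) the bags containing any fixed vertex form a subtree. All hold, so the decomposition is valid with width 2 − 1 = 1.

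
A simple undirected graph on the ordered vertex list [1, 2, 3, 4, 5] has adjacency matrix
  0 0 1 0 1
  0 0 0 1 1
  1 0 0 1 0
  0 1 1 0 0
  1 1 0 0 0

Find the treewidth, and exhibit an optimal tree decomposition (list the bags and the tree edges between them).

The largest bag has 3 vertices, giving width 2; this decomposition certifies tw(G) ≤ 2. Since 2–4–3–1–5–2 is a cycle in G, G is not acyclic. Forests are exactly the graphs of treewidth ≤ 1, so tw(G) ≥ 2. Combining the bounds, tw(G) = 2.

Treewidth 2.
One optimal decomposition is:
Bags: B1 = {2, 3, 4}  B2 = {1, 2, 3}  B3 = {1, 2, 5}
Tree: B1–B2, B2–B3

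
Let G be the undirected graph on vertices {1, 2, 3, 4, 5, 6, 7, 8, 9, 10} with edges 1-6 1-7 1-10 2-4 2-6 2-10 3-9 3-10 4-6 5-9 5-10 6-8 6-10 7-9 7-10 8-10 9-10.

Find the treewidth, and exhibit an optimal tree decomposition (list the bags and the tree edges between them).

Treewidth 2.
One such decomposition:
Bags: B1 = {1, 7, 10}  B2 = {1, 6, 10}  B3 = {6, 8, 10}  B4 = {7, 9, 10}  B5 = {2, 6, 10}  B6 = {2, 4, 6}  B7 = {5, 9, 10}  B8 = {3, 9, 10}
Tree: B1–B2, B2–B3, B1–B4, B2–B5, B5–B6, B4–B7, B4–B8

Each bag holds 3 vertices, so the decomposition has width 2, which upper-bounds the treewidth. Conversely, {3, 9, 10} is a clique of size 3, and the vertices of any clique must share a bag in every tree decomposition; so some bag has ≥ 3 vertices and tw(G) ≥ 2. Combining the bounds, tw(G) = 2.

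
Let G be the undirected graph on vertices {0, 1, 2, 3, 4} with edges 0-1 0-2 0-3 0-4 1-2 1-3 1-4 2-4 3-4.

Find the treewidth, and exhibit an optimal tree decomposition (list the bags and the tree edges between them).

Treewidth 3.
One optimal decomposition is:
Bags: B1 = {0, 1, 3, 4}  B2 = {0, 1, 2, 4}
Tree: B1–B2

Every bag has size at most 4, so the width is 4 − 1 = 3 and tw(G) ≤ 3. On the other hand G contains the 4-clique {0, 1, 2, 4}. A clique must lie in a single bag of any decomposition, so no decomposition can have width below 3. Combining the bounds, tw(G) = 3.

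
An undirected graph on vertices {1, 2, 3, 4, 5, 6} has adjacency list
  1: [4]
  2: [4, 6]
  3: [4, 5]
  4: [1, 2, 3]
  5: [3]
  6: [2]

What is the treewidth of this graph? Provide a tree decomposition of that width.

The largest bag has 2 vertices, giving width 1; this decomposition certifies tw(G) ≤ 1. G has an edge, so its treewidth is at least 1. Therefore the treewidth is 1.

Treewidth 1.
One such decomposition:
Bags: B1 = {1, 4}  B2 = {2, 4}  B3 = {2, 6}  B4 = {3, 4}  B5 = {3, 5}
Tree: B1–B2, B2–B3, B2–B4, B4–B5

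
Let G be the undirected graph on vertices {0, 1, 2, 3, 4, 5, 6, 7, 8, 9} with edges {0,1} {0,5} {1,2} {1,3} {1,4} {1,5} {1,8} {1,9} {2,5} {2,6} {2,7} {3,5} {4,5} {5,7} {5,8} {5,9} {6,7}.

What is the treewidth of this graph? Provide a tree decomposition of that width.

Treewidth 2.
One such decomposition:
Bags: B1 = {1, 3, 5}  B2 = {0, 1, 5}  B3 = {1, 4, 5}  B4 = {1, 5, 9}  B5 = {1, 2, 5}  B6 = {1, 5, 8}  B7 = {2, 5, 7}  B8 = {2, 6, 7}
Tree: B1–B2, B1–B3, B2–B4, B1–B5, B5–B6, B5–B7, B7–B8

The largest bag has 3 vertices, giving width 2; this decomposition certifies tw(G) ≤ 2. Conversely, {0, 1, 5} is a clique of size 3, and the vertices of any clique must share a bag in every tree decomposition; so some bag has ≥ 3 vertices and tw(G) ≥ 2. Combining the bounds, tw(G) = 2.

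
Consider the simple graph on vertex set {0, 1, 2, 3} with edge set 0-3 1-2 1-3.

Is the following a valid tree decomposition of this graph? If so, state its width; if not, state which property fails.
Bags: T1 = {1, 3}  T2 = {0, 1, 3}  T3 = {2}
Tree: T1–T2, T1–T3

A tree decomposition must satisfy three properties: every vertex lies in some bag; for every edge, both endpoints lie together in some bag; and for every vertex, the bags containing it form a connected subtree. Here edge (1,2) lies in no bag, so the decomposition is invalid.

No — edge (1,2) lies in no bag.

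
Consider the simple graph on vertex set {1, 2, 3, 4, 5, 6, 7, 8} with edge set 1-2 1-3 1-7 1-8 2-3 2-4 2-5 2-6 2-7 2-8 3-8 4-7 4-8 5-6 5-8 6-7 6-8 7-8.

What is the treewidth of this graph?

3

A width-3 tree decomposition is:
Bags: B1 = {2, 6, 7, 8}  B2 = {2, 5, 6, 8}  B3 = {1, 2, 7, 8}  B4 = {2, 4, 7, 8}  B5 = {1, 2, 3, 8}
Tree: B1–B2, B1–B3, B3–B4, B3–B5
Each bag holds 4 vertices, so the decomposition has width 3, which upper-bounds the treewidth. For the lower bound, the 4 vertices {1, 2, 3, 8} are pairwise adjacent, and any tree decomposition puts a clique entirely inside one bag — forcing width ≥ 3. Combining the bounds, tw(G) = 3.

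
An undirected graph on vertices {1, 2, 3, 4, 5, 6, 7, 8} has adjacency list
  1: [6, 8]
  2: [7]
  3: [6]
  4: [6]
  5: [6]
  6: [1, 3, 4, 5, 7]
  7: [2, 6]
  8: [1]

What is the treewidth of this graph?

A width-1 tree decomposition is:
Bags: B1 = {6, 7}  B2 = {2, 7}  B3 = {3, 6}  B4 = {1, 6}  B5 = {1, 8}  B6 = {4, 6}  B7 = {5, 6}
Tree: B1–B2, B1–B3, B3–B4, B4–B5, B3–B6, B3–B7
The largest bag has 2 vertices, giving width 1; this decomposition certifies tw(G) ≤ 1. Any graph with an edge has treewidth ≥ 1, and G has the edge 7–6. Combining the bounds, tw(G) = 1.

1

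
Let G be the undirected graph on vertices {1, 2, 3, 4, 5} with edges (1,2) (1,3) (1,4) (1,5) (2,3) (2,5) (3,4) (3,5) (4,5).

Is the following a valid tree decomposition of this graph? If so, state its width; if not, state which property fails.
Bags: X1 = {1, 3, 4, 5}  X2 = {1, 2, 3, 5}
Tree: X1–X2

Vertex coverage: the bags together contain {1, 2, 3, 4, 5}, the full vertex set. Edge coverage: each edge of G has both endpoints in at least one bag. Running intersection: for every vertex, the bags containing it form a connected subtree. All three properties hold, so this is a valid tree decomposition of width max|bag| − 1 = 3, and hence tw(G) ≤ 3.

Yes; width 3.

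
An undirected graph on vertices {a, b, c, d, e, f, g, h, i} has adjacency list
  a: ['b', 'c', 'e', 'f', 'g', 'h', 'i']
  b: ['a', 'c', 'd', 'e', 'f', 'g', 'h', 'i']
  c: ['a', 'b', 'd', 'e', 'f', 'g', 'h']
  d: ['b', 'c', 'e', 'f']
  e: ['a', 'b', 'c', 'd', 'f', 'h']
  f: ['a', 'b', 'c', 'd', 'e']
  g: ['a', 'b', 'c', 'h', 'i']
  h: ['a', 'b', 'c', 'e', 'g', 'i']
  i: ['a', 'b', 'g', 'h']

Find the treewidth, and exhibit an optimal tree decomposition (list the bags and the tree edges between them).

Treewidth 4.
One optimal decomposition is:
Bags: B1 = {a, b, c, e, f}  B2 = {b, c, d, e, f}  B3 = {a, b, c, e, h}  B4 = {a, b, c, g, h}  B5 = {a, b, g, h, i}
Tree: B1–B2, B1–B3, B3–B4, B4–B5

Every bag has size at most 5, so the width is 5 − 1 = 4 and tw(G) ≤ 4. For the lower bound, the 5 vertices {b, c, d, e, f} are pairwise adjacent, and any tree decomposition puts a clique entirely inside one bag — forcing width ≥ 4. The upper and lower bounds meet at 4, so that is the treewidth.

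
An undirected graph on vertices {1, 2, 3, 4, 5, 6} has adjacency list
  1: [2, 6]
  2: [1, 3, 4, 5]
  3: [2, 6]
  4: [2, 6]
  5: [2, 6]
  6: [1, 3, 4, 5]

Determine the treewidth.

2

A width-2 tree decomposition is:
Bags: B1 = {2, 4, 6}  B2 = {2, 3, 6}  B3 = {1, 2, 6}  B4 = {2, 5, 6}
Tree: B1–B2, B2–B3, B3–B4
Each bag holds 3 vertices, so the decomposition has width 2, which upper-bounds the treewidth. For the lower bound, G contains the cycle 4–6–3–2–4, so G is not a forest; only forests have treewidth ≤ 1, hence tw(G) ≥ 2. Therefore the treewidth is 2.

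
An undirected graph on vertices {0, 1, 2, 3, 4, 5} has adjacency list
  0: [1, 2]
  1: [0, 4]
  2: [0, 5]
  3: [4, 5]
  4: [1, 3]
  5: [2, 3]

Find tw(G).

A width-2 tree decomposition is:
Bags: B1 = {0, 1, 4}  B2 = {0, 3, 4}  B3 = {0, 3, 5}  B4 = {0, 2, 5}
Tree: B1–B2, B2–B3, B3–B4
Each bag holds 3 vertices, so the decomposition has width 2, which upper-bounds the treewidth. For the lower bound, G contains the cycle 0–1–4–3–5–2–0, so G is not a forest; only forests have treewidth ≤ 1, hence tw(G) ≥ 2. Therefore the treewidth is 2.

2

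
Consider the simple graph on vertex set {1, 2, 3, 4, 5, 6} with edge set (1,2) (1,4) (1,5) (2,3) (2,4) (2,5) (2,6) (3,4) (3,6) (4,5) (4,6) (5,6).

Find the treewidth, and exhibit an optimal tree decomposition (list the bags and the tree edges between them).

Each bag holds 4 vertices, so the decomposition has width 3, which upper-bounds the treewidth. On the other hand G contains the 4-clique {2, 3, 4, 6}. A clique must lie in a single bag of any decomposition, so no decomposition can have width below 3. The upper and lower bounds meet at 3, so that is the treewidth.

Treewidth 3.
One optimal decomposition is:
Bags: B1 = {2, 3, 4, 6}  B2 = {2, 4, 5, 6}  B3 = {1, 2, 4, 5}
Tree: B1–B2, B2–B3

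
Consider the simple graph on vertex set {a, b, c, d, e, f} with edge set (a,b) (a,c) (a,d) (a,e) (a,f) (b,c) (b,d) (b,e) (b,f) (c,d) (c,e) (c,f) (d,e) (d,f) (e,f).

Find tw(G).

5

A width-5 tree decomposition is:
Bags: B1 = {a, b, c, d, e, f}
Tree: (single bag)
A single bag containing all 6 vertices is trivially a valid decomposition of width 5. For the lower bound, the 6 vertices {a, b, c, d, e, f} are pairwise adjacent, and any tree decomposition puts a clique entirely inside one bag — forcing width ≥ 5. Hence tw(G) = 5 exactly.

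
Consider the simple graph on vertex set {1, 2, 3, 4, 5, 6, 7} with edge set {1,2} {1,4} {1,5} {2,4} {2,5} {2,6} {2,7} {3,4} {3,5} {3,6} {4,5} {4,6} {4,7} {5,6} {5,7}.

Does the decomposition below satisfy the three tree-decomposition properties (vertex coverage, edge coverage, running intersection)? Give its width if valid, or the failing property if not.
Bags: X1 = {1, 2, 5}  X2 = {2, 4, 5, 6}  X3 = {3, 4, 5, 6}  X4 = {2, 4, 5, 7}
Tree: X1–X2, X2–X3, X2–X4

A tree decomposition must satisfy three properties: every vertex lies in some bag; for every edge, both endpoints lie together in some bag; and for every vertex, the bags containing it form a connected subtree. Here edge (4,1) lies in no bag, so the decomposition is invalid.

No — edge (4,1) lies in no bag.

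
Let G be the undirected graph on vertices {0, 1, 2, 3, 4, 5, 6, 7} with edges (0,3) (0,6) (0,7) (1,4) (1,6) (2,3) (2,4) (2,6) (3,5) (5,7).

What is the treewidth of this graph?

2

A width-2 tree decomposition is:
Bags: B1 = {3, 5, 7}  B2 = {0, 3, 7}  B3 = {0, 2, 3}  B4 = {0, 2, 6}  B5 = {2, 4, 6}  B6 = {1, 4, 6}
Tree: B1–B2, B2–B3, B3–B4, B4–B5, B5–B6
Each bag holds 3 vertices, so the decomposition has width 2, which upper-bounds the treewidth. The edges 5–7–0–3–5 form a cycle, so G is not a tree and its treewidth is at least 2. Therefore the treewidth is 2.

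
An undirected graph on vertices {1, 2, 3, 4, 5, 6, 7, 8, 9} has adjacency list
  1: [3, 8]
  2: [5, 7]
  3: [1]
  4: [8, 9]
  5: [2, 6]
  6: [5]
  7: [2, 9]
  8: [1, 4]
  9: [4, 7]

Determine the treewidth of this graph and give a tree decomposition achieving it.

Every bag has size at most 2, so the width is 2 − 1 = 1 and tw(G) ≤ 1. Any graph with an edge has treewidth ≥ 1, and G has the edge 6–5. Therefore the treewidth is 1.

Treewidth 1.
One optimal decomposition is:
Bags: B1 = {5, 6}  B2 = {2, 5}  B3 = {2, 7}  B4 = {7, 9}  B5 = {4, 9}  B6 = {4, 8}  B7 = {1, 8}  B8 = {1, 3}
Tree: B1–B2, B2–B3, B3–B4, B4–B5, B5–B6, B6–B7, B7–B8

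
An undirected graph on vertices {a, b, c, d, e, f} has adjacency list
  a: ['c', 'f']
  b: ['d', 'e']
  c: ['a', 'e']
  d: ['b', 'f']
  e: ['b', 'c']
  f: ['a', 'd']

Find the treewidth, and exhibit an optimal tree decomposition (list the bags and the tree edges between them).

Every bag has size at most 3, so the width is 3 − 1 = 2 and tw(G) ≤ 2. Since d–f–a–c–e–b–d is a cycle in G, G is not acyclic. Forests are exactly the graphs of treewidth ≤ 1, so tw(G) ≥ 2. Combining the bounds, tw(G) = 2.

Treewidth 2.
One such decomposition:
Bags: B1 = {a, d, f}  B2 = {a, c, d}  B3 = {c, d, e}  B4 = {b, d, e}
Tree: B1–B2, B2–B3, B3–B4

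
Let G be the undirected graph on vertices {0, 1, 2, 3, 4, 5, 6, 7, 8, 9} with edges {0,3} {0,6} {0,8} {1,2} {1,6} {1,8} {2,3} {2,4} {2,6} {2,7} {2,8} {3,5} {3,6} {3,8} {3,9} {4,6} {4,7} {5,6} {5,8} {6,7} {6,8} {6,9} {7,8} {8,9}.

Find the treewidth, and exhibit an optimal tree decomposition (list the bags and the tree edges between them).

Treewidth 3.
Bags: B1 = {3, 6, 8, 9}  B2 = {2, 3, 6, 8}  B3 = {3, 5, 6, 8}  B4 = {0, 3, 6, 8}  B5 = {2, 6, 7, 8}  B6 = {1, 2, 6, 8}  B7 = {2, 4, 6, 7}
Tree: B1–B2, B1–B3, B1–B4, B2–B5, B2–B6, B5–B7

The largest bag has 4 vertices, giving width 3; this decomposition certifies tw(G) ≤ 3. For the lower bound, the 4 vertices {1, 2, 6, 8} are pairwise adjacent, and any tree decomposition puts a clique entirely inside one bag — forcing width ≥ 3. Hence tw(G) = 3 exactly.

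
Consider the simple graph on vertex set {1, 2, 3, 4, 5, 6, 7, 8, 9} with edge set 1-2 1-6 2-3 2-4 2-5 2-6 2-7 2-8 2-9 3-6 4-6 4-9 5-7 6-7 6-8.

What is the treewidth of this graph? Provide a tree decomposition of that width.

Treewidth 2.
One such decomposition:
Bags: B1 = {2, 3, 6}  B2 = {2, 6, 7}  B3 = {2, 5, 7}  B4 = {2, 4, 6}  B5 = {1, 2, 6}  B6 = {2, 6, 8}  B7 = {2, 4, 9}
Tree: B1–B2, B2–B3, B2–B4, B4–B5, B5–B6, B4–B7

The largest bag has 3 vertices, giving width 2; this decomposition certifies tw(G) ≤ 2. On the other hand G contains the 3-clique {2, 4, 9}. A clique must lie in a single bag of any decomposition, so no decomposition can have width below 2. The upper and lower bounds meet at 2, so that is the treewidth.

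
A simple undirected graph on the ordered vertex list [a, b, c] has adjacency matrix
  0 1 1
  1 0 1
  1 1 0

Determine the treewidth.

A width-2 tree decomposition is:
Bags: B1 = {a, b, c}
Tree: (single bag)
With just one bag of size 3, the width is 3 − 1 = 2, so tw(G) ≤ 2. For the lower bound, the 3 vertices {a, b, c} are pairwise adjacent, and any tree decomposition puts a clique entirely inside one bag — forcing width ≥ 2. Hence tw(G) = 2 exactly.

2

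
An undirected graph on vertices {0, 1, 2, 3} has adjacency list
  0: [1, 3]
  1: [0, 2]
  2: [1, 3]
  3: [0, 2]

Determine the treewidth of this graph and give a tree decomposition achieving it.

Treewidth 2.
One such decomposition:
Bags: B1 = {0, 2, 3}  B2 = {0, 1, 2}
Tree: B1–B2

Each bag holds 3 vertices, so the decomposition has width 2, which upper-bounds the treewidth. For the lower bound, G contains the cycle 0–3–2–1–0, so G is not a forest; only forests have treewidth ≤ 1, hence tw(G) ≥ 2. Hence tw(G) = 2 exactly.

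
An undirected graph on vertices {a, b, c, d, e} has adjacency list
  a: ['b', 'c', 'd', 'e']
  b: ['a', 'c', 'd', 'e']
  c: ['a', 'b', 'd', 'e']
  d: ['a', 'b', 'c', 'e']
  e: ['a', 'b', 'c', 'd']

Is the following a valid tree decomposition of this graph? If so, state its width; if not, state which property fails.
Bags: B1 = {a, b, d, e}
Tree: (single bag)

A tree decomposition must satisfy three properties: every vertex lies in some bag; for every edge, both endpoints lie together in some bag; and for every vertex, the bags containing it form a connected subtree. Here vertex c appears in no bag, so the decomposition is invalid.

No — vertex c appears in no bag.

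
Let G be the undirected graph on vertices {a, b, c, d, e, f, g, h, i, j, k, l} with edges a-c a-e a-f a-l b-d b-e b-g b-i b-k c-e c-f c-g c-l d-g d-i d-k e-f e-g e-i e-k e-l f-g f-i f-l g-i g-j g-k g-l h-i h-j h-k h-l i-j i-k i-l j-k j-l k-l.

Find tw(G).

A width-4 tree decomposition is:
Bags: B1 = {e, g, i, k, l}  B2 = {e, f, g, i, l}  B3 = {c, e, f, g, l}  B4 = {a, c, e, f, l}  B5 = {b, e, g, i, k}  B6 = {g, i, j, k, l}  B7 = {h, i, j, k, l}  B8 = {b, d, g, i, k}
Tree: B1–B2, B2–B3, B3–B4, B1–B5, B1–B6, B6–B7, B5–B8
The largest bag has 5 vertices, giving width 4; this decomposition certifies tw(G) ≤ 4. On the other hand G contains the 5-clique {c, e, f, g, l}. A clique must lie in a single bag of any decomposition, so no decomposition can have width below 4. The upper and lower bounds meet at 4, so that is the treewidth.

4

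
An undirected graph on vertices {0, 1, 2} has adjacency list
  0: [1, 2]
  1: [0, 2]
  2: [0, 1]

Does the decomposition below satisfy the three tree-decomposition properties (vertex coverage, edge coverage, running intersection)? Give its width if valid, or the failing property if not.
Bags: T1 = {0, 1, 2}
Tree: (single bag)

Vertex coverage: the bags together contain {0, 1, 2}, the full vertex set. Edge coverage: each edge of G has both endpoints in at least one bag. Running intersection: for every vertex, the bags containing it form a connected subtree. All three properties hold, so this is a valid tree decomposition of width max|bag| − 1 = 2, and hence tw(G) ≤ 2.

Yes; width 2.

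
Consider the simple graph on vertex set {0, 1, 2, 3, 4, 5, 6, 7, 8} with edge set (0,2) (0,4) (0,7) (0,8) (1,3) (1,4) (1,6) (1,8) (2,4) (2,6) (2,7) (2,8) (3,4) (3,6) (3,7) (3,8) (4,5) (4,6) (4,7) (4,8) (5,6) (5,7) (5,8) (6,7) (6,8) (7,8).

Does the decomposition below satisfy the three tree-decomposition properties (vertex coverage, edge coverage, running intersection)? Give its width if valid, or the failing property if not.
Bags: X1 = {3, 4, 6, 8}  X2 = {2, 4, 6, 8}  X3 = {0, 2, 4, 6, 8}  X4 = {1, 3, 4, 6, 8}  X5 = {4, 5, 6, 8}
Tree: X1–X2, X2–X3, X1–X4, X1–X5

A tree decomposition must satisfy three properties: every vertex lies in some bag; for every edge, both endpoints lie together in some bag; and for every vertex, the bags containing it form a connected subtree. Here vertex 7 appears in no bag, so the decomposition is invalid.

No — vertex 7 appears in no bag.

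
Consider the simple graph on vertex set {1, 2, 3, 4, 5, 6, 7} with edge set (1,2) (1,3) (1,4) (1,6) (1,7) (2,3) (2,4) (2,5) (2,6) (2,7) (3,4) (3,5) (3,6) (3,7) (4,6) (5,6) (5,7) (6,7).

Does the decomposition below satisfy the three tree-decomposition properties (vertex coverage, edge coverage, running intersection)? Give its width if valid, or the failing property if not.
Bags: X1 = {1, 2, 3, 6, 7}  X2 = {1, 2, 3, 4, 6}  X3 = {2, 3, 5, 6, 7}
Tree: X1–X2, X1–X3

Yes; width 4.

Vertex coverage: the bags together contain {1, 2, 3, 4, 5, 6, 7}, the full vertex set. Edge coverage: each edge of G has both endpoints in at least one bag. Running intersection: for every vertex, the bags containing it form a connected subtree. All three properties hold, so this is a valid tree decomposition of width max|bag| − 1 = 4, and hence tw(G) ≤ 4.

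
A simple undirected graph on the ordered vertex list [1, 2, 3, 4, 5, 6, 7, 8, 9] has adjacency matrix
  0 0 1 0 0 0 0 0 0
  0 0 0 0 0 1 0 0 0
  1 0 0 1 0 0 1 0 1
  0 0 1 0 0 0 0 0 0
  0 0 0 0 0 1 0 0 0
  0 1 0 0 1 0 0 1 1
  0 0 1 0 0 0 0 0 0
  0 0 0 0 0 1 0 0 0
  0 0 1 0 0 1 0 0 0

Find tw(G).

A width-1 tree decomposition is:
Bags: B1 = {6, 9}  B2 = {3, 9}  B3 = {6, 8}  B4 = {3, 7}  B5 = {2, 6}  B6 = {5, 6}  B7 = {1, 3}  B8 = {3, 4}
Tree: B1–B2, B1–B3, B2–B4, B1–B5, B5–B6, B2–B7, B2–B8
Each bag holds 2 vertices, so the decomposition has width 1, which upper-bounds the treewidth. Since G has at least one edge (e.g. 6–9), it is not an edgeless graph, so tw(G) ≥ 1. Therefore the treewidth is 1.

1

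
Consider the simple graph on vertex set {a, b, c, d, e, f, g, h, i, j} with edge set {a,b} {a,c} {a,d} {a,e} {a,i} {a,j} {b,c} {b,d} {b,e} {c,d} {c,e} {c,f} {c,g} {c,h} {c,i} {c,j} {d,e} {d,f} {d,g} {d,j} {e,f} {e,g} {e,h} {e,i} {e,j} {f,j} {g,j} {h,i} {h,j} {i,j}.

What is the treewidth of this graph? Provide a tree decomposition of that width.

Every bag has size at most 5, so the width is 5 − 1 = 4 and tw(G) ≤ 4. For the lower bound, the 5 vertices {c, d, e, g, j} are pairwise adjacent, and any tree decomposition puts a clique entirely inside one bag — forcing width ≥ 4. Therefore the treewidth is 4.

Treewidth 4.
One such decomposition:
Bags: B1 = {a, c, e, i, j}  B2 = {c, e, h, i, j}  B3 = {a, c, d, e, j}  B4 = {c, d, e, f, j}  B5 = {a, b, c, d, e}  B6 = {c, d, e, g, j}
Tree: B1–B2, B1–B3, B3–B4, B3–B5, B4–B6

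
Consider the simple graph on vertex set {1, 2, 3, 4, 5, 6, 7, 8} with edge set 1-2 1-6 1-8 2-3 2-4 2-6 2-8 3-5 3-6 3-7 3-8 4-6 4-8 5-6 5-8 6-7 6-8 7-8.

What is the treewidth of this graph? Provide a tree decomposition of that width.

Treewidth 3.
Bags: B1 = {2, 4, 6, 8}  B2 = {2, 3, 6, 8}  B3 = {1, 2, 6, 8}  B4 = {3, 5, 6, 8}  B5 = {3, 6, 7, 8}
Tree: B1–B2, B1–B3, B2–B4, B4–B5

Every bag has size at most 4, so the width is 4 − 1 = 3 and tw(G) ≤ 3. Conversely, {1, 2, 6, 8} is a clique of size 4, and the vertices of any clique must share a bag in every tree decomposition; so some bag has ≥ 4 vertices and tw(G) ≥ 3. Therefore the treewidth is 3.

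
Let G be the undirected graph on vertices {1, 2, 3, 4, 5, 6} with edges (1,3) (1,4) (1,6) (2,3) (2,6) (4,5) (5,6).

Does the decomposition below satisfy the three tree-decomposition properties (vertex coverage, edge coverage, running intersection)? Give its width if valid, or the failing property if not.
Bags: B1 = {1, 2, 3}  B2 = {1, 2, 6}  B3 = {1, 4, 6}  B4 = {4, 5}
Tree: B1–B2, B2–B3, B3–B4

A tree decomposition must satisfy three properties: every vertex lies in some bag; for every edge, both endpoints lie together in some bag; and for every vertex, the bags containing it form a connected subtree. Here edge (6,5) lies in no bag, so the decomposition is invalid.

No — edge (6,5) lies in no bag.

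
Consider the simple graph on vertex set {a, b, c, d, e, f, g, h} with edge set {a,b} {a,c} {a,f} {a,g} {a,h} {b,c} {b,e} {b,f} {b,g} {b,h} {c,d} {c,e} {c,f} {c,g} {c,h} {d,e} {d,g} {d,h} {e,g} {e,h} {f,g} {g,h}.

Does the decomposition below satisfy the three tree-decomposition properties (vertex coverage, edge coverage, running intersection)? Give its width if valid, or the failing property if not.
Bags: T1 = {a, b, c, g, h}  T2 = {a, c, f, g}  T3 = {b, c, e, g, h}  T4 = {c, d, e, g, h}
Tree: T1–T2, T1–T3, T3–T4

A tree decomposition must satisfy three properties: every vertex lies in some bag; for every edge, both endpoints lie together in some bag; and for every vertex, the bags containing it form a connected subtree. Here edge (b,f) lies in no bag, so the decomposition is invalid.

No — edge (b,f) lies in no bag.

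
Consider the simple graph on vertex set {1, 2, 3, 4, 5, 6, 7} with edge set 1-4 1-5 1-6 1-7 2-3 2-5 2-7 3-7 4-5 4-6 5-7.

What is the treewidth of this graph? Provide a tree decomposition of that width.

Treewidth 2.
One optimal decomposition is:
Bags: B1 = {1, 5, 7}  B2 = {2, 5, 7}  B3 = {2, 3, 7}  B4 = {1, 4, 5}  B5 = {1, 4, 6}
Tree: B1–B2, B2–B3, B1–B4, B4–B5

The largest bag has 3 vertices, giving width 2; this decomposition certifies tw(G) ≤ 2. Conversely, {1, 4, 5} is a clique of size 3, and the vertices of any clique must share a bag in every tree decomposition; so some bag has ≥ 3 vertices and tw(G) ≥ 2. Hence tw(G) = 2 exactly.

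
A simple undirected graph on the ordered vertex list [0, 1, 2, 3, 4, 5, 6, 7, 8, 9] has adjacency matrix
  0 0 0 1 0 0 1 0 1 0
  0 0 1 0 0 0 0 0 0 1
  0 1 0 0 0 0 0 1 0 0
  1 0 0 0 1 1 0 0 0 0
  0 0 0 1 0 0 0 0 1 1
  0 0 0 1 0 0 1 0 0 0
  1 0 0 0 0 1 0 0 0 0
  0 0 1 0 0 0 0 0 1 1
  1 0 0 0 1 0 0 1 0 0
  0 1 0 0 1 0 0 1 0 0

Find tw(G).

A width-2 tree decomposition is:
Bags: B1 = {0, 5, 6}  B2 = {0, 3, 5}  B3 = {0, 3, 8}  B4 = {3, 4, 8}  B5 = {4, 7, 8}  B6 = {4, 7, 9}  B7 = {2, 7, 9}  B8 = {1, 2, 9}
Tree: B1–B2, B2–B3, B3–B4, B4–B5, B5–B6, B6–B7, B7–B8
Each bag holds 3 vertices, so the decomposition has width 2, which upper-bounds the treewidth. The edges 6–5–3–0–6 form a cycle, so G is not a tree and its treewidth is at least 2. Therefore the treewidth is 2.

2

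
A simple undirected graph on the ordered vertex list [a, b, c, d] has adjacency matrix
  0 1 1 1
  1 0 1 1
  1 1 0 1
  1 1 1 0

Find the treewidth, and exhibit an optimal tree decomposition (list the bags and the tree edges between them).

With just one bag of size 4, the width is 4 − 1 = 3, so tw(G) ≤ 3. On the other hand G contains the 4-clique {a, b, c, d}. A clique must lie in a single bag of any decomposition, so no decomposition can have width below 3. Combining the bounds, tw(G) = 3.

Treewidth 3.
One such decomposition:
Bags: B1 = {a, b, c, d}
Tree: (single bag)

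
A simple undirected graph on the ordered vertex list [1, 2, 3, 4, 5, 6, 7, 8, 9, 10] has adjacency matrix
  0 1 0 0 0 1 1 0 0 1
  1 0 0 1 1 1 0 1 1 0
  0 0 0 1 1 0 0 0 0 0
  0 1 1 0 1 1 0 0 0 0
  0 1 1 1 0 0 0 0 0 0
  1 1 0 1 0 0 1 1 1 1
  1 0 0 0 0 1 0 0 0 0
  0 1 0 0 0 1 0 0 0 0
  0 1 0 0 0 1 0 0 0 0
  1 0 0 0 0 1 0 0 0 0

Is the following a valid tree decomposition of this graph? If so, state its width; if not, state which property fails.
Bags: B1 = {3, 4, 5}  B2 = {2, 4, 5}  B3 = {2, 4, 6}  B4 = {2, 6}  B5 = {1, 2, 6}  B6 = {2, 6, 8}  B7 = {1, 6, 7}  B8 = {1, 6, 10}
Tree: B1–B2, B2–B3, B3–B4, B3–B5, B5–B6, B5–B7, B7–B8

No — vertex 9 appears in no bag.

A tree decomposition must satisfy three properties: every vertex lies in some bag; for every edge, both endpoints lie together in some bag; and for every vertex, the bags containing it form a connected subtree. Here vertex 9 appears in no bag, so the decomposition is invalid.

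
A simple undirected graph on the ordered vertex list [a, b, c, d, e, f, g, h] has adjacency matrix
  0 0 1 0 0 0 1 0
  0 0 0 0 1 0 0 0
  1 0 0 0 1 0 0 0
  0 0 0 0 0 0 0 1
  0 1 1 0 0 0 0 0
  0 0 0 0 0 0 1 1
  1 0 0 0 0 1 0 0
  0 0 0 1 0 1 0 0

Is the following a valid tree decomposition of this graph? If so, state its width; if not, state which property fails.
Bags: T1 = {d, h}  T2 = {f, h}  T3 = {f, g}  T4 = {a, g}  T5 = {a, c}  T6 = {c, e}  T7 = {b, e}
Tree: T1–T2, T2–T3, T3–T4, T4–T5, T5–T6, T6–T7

Yes; width 1.

Every vertex of G appears in some bag (union = {a, b, c, d, e, f, g, h}); every edge is covered by a bag; and for each vertex v the set of bags containing v is connected in the bag tree. The decomposition is therefore valid. The largest bag has 2 vertices, so the width is 1.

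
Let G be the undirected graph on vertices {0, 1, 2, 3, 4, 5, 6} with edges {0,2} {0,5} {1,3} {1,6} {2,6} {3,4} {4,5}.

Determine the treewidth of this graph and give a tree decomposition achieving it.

Treewidth 2.
One such decomposition:
Bags: B1 = {0, 4, 5}  B2 = {0, 3, 4}  B3 = {0, 1, 3}  B4 = {0, 1, 6}  B5 = {0, 2, 6}
Tree: B1–B2, B2–B3, B3–B4, B4–B5

Each bag holds 3 vertices, so the decomposition has width 2, which upper-bounds the treewidth. For the lower bound, G contains the cycle 0–5–4–3–1–6–2–0, so G is not a forest; only forests have treewidth ≤ 1, hence tw(G) ≥ 2. The upper and lower bounds meet at 2, so that is the treewidth.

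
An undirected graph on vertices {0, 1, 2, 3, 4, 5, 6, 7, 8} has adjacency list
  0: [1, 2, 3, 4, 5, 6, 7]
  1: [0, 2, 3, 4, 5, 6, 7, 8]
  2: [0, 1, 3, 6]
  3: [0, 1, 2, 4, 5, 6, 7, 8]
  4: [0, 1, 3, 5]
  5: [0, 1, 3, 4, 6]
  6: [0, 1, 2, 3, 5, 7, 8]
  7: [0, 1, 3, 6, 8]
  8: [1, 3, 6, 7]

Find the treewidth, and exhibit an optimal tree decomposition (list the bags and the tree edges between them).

Treewidth 4.
One optimal decomposition is:
Bags: B1 = {0, 1, 3, 6, 7}  B2 = {1, 3, 6, 7, 8}  B3 = {0, 1, 3, 5, 6}  B4 = {0, 1, 3, 4, 5}  B5 = {0, 1, 2, 3, 6}
Tree: B1–B2, B1–B3, B3–B4, B1–B5

Every bag has size at most 5, so the width is 5 − 1 = 4 and tw(G) ≤ 4. On the other hand G contains the 5-clique {0, 1, 3, 4, 5}. A clique must lie in a single bag of any decomposition, so no decomposition can have width below 4. Hence tw(G) = 4 exactly.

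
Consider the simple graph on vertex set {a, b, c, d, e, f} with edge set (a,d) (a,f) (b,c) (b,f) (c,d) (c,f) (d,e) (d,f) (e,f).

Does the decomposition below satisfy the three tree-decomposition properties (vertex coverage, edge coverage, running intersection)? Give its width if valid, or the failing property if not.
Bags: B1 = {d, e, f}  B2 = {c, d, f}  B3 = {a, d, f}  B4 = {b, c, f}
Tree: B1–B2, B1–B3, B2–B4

Checking the three conditions: (i) the bags cover all of {a, b, c, d, e, f}; (ii) for each edge, some bag contains both endpoints; (iii) the bags containing any fixed vertex form a subtree. All hold, so the decomposition is valid with width 3 − 1 = 2.

Yes; width 2.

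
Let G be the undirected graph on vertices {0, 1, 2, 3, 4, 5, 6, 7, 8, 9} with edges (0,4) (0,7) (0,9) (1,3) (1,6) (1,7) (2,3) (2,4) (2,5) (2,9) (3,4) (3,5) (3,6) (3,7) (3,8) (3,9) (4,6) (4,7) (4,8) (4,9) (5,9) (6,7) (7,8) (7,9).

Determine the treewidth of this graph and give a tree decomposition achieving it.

Every bag has size at most 4, so the width is 4 − 1 = 3 and tw(G) ≤ 3. On the other hand G contains the 4-clique {0, 4, 7, 9}. A clique must lie in a single bag of any decomposition, so no decomposition can have width below 3. The upper and lower bounds meet at 3, so that is the treewidth.

Treewidth 3.
One such decomposition:
Bags: B1 = {2, 3, 5, 9}  B2 = {2, 3, 4, 9}  B3 = {3, 4, 7, 9}  B4 = {3, 4, 6, 7}  B5 = {0, 4, 7, 9}  B6 = {1, 3, 6, 7}  B7 = {3, 4, 7, 8}
Tree: B1–B2, B2–B3, B3–B4, B3–B5, B4–B6, B3–B7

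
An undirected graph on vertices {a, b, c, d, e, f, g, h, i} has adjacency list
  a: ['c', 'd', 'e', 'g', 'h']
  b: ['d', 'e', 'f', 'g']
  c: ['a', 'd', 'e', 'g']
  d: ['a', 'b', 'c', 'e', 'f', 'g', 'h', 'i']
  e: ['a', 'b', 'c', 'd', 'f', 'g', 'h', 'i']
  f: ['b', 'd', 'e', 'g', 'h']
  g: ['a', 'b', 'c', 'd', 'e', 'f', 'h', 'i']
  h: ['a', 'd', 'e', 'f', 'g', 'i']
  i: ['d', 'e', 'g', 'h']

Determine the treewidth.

A width-4 tree decomposition is:
Bags: B1 = {a, d, e, g, h}  B2 = {a, c, d, e, g}  B3 = {d, e, g, h, i}  B4 = {d, e, f, g, h}  B5 = {b, d, e, f, g}
Tree: B1–B2, B1–B3, B3–B4, B4–B5
The largest bag has 5 vertices, giving width 4; this decomposition certifies tw(G) ≤ 4. For the lower bound, the 5 vertices {d, e, f, g, h} are pairwise adjacent, and any tree decomposition puts a clique entirely inside one bag — forcing width ≥ 4. The upper and lower bounds meet at 4, so that is the treewidth.

4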